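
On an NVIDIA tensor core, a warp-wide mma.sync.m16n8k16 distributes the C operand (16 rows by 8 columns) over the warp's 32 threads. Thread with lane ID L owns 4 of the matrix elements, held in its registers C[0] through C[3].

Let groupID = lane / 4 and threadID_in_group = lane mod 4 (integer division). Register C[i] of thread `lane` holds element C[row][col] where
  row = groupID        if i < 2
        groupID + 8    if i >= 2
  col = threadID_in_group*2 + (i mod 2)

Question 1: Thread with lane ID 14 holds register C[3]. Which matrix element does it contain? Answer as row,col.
14: g=3,t=2
[3] (3+8,2*2+1) = (11,5)

11,5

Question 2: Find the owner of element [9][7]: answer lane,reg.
7,3

r=9→G=1,rhi=1  c=7→T=3,p=1
L=1*4+3=7  i=1*2+1=3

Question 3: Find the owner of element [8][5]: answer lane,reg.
2,3

r=8⇒gr=0,Rb=1  c=5⇒th=2,odd=1
L=0*4+2=2  i=1*2+1=3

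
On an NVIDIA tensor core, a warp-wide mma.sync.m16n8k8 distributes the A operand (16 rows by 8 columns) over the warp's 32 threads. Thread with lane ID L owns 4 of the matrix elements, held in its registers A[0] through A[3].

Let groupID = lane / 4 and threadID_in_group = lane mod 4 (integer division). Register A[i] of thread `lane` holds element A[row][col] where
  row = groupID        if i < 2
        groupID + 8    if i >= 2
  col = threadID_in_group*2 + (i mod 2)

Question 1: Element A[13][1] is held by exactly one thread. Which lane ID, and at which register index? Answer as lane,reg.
20,3

r=13->g=5,rb=1  c=1->t=0,b0=1
L=5*4+0=20  i=1*2+1=3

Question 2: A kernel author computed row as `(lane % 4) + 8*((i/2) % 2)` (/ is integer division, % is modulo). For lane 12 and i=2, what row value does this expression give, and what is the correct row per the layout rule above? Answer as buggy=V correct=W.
buggy=8 correct=11

`(lane % 4) + 8*((i/2) % 2)`[12,2]→8
lane 12: G=3 (12/4), T=0 (12%4)
i=2: r=3+8=11, c=0*2+0=0
row: 8 vs 11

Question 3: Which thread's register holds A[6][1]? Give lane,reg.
24,1

r: 6->gid=6,r8=0  c: 1->tid=0,i&1=1
L=6*4+0=24  i=0*2+1=1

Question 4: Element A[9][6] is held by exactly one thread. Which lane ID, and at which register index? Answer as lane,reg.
r: 9->gid=1,r8=1  c: 6->tid=3,i&1=0
L=1*4+3=7  i=1*2+0=2

7,2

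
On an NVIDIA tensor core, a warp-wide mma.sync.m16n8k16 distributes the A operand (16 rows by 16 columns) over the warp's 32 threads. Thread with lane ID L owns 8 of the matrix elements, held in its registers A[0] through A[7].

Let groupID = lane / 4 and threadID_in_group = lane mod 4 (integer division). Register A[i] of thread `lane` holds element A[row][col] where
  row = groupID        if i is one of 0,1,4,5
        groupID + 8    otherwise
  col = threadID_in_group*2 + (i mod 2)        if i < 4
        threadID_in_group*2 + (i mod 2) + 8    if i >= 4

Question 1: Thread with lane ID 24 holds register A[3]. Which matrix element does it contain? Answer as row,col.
L=24⇒gr=24>>2=6, th=24&3=0
[3]⇒row 6+8=14  col 0·2+1+0=1

14,1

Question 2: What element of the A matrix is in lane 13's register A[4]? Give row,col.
lane 13->13/4=3, 13 mod 4=1
i=4  r:3+0->3  c:2·1+0+8->10

3,10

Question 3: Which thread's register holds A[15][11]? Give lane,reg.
r:15=>grp=7,rB=1  c:11=>cB=1,tig=1,lo=1
L=7*4+1=29  i=1*4+1*2+1=7

29,7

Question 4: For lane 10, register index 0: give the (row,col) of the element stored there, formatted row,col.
2,4

L=10->gid=10>>2=2, tid=10&3=2
[0]->row 2+0=2  col 2·2+0+0=4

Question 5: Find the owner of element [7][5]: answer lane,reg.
r=7→G=7,rhi=0  c=5→chi=0,T=2,p=1
L=7*4+2=30  i=0*4+0*2+1=1

30,1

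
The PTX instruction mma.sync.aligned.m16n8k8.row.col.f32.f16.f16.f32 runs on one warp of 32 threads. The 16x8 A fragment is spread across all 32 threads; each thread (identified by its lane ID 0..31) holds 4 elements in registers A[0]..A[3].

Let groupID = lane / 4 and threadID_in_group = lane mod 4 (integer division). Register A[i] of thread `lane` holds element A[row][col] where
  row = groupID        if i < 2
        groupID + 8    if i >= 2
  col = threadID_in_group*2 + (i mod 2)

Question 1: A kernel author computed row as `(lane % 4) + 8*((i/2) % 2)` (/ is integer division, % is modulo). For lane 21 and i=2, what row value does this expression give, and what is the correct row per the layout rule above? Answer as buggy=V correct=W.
buggy=9 correct=13

`(lane % 4) + 8*((i/2) % 2)`[21,2]->9
L=21->gid=21>>2=5, tid=21&3=1
[2]->row 5+8=13  col 1·2+0=2
row: 9 vs 13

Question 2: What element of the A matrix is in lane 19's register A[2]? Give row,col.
12,6

19: gid=4,tid=3
[2] (4+8,3*2+0) = (12,6)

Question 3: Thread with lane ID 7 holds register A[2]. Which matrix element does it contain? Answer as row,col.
9,6

lane 7=>7/4=1, 7 mod 4=3
i=2  r:1+8=>9  c:2·3+0=>6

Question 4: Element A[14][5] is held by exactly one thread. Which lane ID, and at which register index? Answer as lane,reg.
26,3

r=14⇒gr=6,Rb=1  c=5⇒th=2,odd=1
L=6*4+2=26  i=1*2+1=3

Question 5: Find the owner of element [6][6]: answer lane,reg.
r=6->g=6,rb=0  c=6->t=3,b0=0
L=6*4+3=27  i=0*2+0=0

27,0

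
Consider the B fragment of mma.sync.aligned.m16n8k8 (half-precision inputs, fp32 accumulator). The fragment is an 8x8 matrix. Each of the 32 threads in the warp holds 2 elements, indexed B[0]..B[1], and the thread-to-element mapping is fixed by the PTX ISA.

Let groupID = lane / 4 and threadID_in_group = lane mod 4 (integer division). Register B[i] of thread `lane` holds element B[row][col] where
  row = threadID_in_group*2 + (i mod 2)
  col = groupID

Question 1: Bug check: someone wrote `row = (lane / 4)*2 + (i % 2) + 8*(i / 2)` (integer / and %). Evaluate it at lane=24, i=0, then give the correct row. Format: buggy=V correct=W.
buggy=12 correct=0

`(lane / 4)*2 + (i % 2) + 8*(i / 2)`[24,0]->12
L=24->g=24>>2=6, t=24&3=0
[0]->row 0·2+0=0  col g=6
row: 12 vs 0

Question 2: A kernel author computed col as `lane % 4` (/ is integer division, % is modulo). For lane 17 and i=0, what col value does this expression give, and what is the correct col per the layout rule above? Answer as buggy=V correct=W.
`lane % 4`[17,0]→1
lane 17: G=4 (17/4), T=1 (17%4)
i=0: r=1*2+0=2, c=G=4
col: 1 vs 4

buggy=1 correct=4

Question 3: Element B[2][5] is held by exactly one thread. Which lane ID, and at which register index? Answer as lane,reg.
21,0

c:5=>grp=5  r:2=>tig=1,lo=0
L=5*4+1=21  i=0=0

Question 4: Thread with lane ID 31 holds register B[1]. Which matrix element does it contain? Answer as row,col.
lane 31=>31/4=7, 31 mod 4=3
i=1  r:2·3+1=>7  c:7

7,7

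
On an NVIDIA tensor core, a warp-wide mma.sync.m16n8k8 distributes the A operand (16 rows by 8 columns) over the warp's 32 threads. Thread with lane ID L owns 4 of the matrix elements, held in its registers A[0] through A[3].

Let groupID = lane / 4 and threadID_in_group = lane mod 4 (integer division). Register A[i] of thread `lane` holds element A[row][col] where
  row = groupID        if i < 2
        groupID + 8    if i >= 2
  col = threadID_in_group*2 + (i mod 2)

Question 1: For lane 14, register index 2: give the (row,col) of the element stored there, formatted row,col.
14: gr=3,th=2
[2] (3+8,2*2+0) = (11,4)

11,4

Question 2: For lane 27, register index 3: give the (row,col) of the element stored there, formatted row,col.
14,7

L=27→G=27>>2=6, T=27&3=3
[3]→row 6+8=14  col 3·2+1=7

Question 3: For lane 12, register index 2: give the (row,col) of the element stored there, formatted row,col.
11,0

12: grp=3,tig=0
[2] (3+8,0*2+0) = (11,0)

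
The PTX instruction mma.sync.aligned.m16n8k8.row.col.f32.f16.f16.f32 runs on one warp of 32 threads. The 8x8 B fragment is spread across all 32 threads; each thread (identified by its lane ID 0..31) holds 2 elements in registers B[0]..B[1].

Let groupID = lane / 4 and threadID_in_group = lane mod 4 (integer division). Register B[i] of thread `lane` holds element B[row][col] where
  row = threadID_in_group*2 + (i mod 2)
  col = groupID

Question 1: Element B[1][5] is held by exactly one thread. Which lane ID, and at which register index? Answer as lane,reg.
20,1

c=5→G=5  r=1→T=0,p=1
L=5*4+0=20  i=1=1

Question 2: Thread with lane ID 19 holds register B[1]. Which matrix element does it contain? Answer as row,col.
7,4

lane 19: gid=4 (19/4), tid=3 (19%4)
i=1: r=3*2+1=7, c=gid=4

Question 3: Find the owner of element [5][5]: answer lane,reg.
c: 5->gid=5  r: 5->tid=2,i&1=1
L=5*4+2=22  i=1=1

22,1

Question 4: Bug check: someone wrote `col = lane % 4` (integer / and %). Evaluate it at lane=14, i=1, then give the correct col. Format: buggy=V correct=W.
`lane % 4`[14,1]→2
14: G=3,T=2
[1] (2*2+1,3) = (5,3)
col: 2 vs 3

buggy=2 correct=3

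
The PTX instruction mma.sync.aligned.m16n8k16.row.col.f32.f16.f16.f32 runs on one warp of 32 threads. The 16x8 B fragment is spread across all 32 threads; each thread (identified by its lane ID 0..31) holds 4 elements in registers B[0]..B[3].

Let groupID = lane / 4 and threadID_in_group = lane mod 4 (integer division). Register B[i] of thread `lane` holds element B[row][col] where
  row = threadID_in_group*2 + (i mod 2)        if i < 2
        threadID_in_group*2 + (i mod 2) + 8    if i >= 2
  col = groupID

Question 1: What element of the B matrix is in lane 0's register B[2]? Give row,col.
L=0→G=0>>2=0, T=0&3=0
[2]→row 0·2+0+8=8  col G=0

8,0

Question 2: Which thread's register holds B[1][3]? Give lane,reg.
12,1

c=3->g=3  r=1->rb=0,t=0,b0=1
L=3*4+0=12  i=0*2+1=1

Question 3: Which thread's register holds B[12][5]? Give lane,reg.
c=5→G=5  r=12→rhi=1,T=2,p=0
L=5*4+2=22  i=1*2+0=2

22,2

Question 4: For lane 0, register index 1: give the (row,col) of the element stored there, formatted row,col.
1,0

0: G=0,T=0
[1] (0*2+1+0,0) = (1,0)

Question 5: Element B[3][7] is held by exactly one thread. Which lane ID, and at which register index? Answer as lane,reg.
c:7=>grp=7  r:3=>rB=0,tig=1,lo=1
L=7*4+1=29  i=0*2+1=1

29,1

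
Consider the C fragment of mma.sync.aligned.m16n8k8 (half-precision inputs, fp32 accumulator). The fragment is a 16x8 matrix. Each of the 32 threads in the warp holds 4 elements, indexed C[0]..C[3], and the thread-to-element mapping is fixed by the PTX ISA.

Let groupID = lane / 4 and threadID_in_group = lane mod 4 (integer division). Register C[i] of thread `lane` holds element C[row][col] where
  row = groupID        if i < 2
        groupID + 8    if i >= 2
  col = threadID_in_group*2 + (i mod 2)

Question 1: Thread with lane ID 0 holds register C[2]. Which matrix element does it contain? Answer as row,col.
L=0⇒gr=0>>2=0, th=0&3=0
[2]⇒row 0+8=8  col 0·2+0=0

8,0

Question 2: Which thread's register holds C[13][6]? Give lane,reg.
r=13⇒gr=5,Rb=1  c=6⇒th=3,odd=0
L=5*4+3=23  i=1*2+0=2

23,2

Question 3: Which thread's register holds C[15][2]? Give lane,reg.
r:15=>grp=7,rB=1  c:2=>tig=1,lo=0
L=7*4+1=29  i=1*2+0=2

29,2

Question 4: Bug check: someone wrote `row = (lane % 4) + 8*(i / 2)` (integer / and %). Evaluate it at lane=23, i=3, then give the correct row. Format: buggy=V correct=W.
`(lane % 4) + 8*(i / 2)`[23,3]->11
L=23->g=23>>2=5, t=23&3=3
[3]->row 5+8=13  col 3·2+1=7
row: 11 vs 13

buggy=11 correct=13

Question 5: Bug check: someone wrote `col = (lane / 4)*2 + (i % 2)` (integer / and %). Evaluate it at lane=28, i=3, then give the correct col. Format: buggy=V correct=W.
`(lane / 4)*2 + (i % 2)`[28,3]->15
lane 28->28/4=7, 28 mod 4=0
i=3  r:7+8->15  c:2·0+1->1
col: 15 vs 1

buggy=15 correct=1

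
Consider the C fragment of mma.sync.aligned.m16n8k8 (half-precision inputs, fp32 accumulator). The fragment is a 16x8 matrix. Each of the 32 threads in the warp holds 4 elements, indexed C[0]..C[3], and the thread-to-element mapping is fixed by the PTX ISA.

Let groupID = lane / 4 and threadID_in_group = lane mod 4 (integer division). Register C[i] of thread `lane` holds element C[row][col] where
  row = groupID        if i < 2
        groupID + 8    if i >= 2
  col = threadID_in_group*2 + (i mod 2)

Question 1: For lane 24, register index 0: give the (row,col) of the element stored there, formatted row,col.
L=24=>grp=24>>2=6, tig=24&3=0
[0]=>row 6+0=6  col 0·2+0=0

6,0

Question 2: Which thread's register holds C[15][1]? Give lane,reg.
r=15->g=7,rb=1  c=1->t=0,b0=1
L=7*4+0=28  i=1*2+1=3

28,3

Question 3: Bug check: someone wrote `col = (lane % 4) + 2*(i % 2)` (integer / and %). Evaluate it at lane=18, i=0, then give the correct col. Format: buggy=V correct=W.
buggy=2 correct=4

`(lane % 4) + 2*(i % 2)`[18,0]->2
lane 18: g=4 (18/4), t=2 (18%4)
i=0: r=4+0=4, c=2*2+0=4
col: 2 vs 4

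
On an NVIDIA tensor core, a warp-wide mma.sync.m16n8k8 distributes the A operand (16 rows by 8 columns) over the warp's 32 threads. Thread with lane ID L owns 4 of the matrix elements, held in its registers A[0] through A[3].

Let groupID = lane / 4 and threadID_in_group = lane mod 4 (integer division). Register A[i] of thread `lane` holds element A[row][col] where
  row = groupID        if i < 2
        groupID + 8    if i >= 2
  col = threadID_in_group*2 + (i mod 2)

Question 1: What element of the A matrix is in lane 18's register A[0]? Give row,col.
4,4

18: grp=4,tig=2
[0] (4+0,2*2+0) = (4,4)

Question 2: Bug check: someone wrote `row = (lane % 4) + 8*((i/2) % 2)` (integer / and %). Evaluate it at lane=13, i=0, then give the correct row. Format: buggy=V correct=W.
buggy=1 correct=3

`(lane % 4) + 8*((i/2) % 2)`[13,0]->1
lane 13->13/4=3, 13 mod 4=1
i=0  r:3+0->3  c:2·1+0->2
row: 1 vs 3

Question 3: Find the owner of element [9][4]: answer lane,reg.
6,2

r: 9->gid=1,r8=1  c: 4->tid=2,i&1=0
L=1*4+2=6  i=1*2+0=2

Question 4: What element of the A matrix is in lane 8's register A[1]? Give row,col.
2,1

lane 8=>8/4=2, 8 mod 4=0
i=1  r:2+0=>2  c:2·0+1=>1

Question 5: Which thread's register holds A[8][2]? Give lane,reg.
r=8→G=0,rhi=1  c=2→T=1,p=0
L=0*4+1=1  i=1*2+0=2

1,2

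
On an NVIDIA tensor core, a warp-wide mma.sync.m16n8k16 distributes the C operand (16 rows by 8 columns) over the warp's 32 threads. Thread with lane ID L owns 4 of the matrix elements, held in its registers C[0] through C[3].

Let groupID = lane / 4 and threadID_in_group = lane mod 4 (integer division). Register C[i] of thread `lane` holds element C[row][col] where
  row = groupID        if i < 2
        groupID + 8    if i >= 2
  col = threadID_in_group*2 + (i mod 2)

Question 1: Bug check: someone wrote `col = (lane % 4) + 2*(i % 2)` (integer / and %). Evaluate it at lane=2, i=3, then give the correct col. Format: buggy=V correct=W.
buggy=4 correct=5

`(lane % 4) + 2*(i % 2)`[2,3]->4
L=2->g=2>>2=0, t=2&3=2
[3]->row 0+8=8  col 2·2+1=5
col: 4 vs 5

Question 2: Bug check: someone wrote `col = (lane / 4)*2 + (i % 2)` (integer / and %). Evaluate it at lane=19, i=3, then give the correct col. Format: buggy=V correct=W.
`(lane / 4)*2 + (i % 2)`[19,3]→9
lane 19→19/4=4, 19 mod 4=3
i=3  r:4+8→12  c:2·3+1→7
col: 9 vs 7

buggy=9 correct=7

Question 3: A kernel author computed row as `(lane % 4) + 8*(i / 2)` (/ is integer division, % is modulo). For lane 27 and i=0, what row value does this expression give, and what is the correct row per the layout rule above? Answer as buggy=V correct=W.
buggy=3 correct=6

`(lane % 4) + 8*(i / 2)`[27,0]⇒3
27: gr=6,th=3
[0] (6+0,3*2+0) = (6,6)
row: 3 vs 6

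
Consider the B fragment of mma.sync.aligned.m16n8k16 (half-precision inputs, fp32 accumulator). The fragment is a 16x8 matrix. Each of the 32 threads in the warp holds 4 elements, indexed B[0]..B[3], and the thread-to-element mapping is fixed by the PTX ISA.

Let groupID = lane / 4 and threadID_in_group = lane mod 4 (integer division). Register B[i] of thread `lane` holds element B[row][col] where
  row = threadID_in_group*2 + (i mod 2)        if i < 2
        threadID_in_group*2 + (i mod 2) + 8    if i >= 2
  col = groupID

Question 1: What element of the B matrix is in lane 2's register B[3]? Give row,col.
13,0

L=2→G=2>>2=0, T=2&3=2
[3]→row 2·2+1+8=13  col G=0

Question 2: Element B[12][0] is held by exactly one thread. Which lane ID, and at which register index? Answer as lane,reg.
c=0→G=0  r=12→rhi=1,T=2,p=0
L=0*4+2=2  i=1*2+0=2

2,2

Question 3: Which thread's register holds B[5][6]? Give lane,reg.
26,1

c:6=>grp=6  r:5=>rB=0,tig=2,lo=1
L=6*4+2=26  i=0*2+1=1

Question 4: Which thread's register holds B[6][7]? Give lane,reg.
31,0

c=7⇒gr=7  r=6⇒Rb=0,th=3,odd=0
L=7*4+3=31  i=0*2+0=0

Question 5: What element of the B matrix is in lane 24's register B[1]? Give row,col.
24: G=6,T=0
[1] (0*2+1+0,6) = (1,6)

1,6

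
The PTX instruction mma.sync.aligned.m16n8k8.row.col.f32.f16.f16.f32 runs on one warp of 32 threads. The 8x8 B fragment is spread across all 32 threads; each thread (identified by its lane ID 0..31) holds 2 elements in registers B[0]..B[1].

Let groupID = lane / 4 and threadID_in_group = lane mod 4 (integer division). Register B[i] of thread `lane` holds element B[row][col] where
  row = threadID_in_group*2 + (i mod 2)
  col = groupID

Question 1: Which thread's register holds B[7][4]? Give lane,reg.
c=4→G=4  r=7→T=3,p=1
L=4*4+3=19  i=1=1

19,1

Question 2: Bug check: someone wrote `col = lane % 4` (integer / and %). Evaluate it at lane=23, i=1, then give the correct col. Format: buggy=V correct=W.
`lane % 4`[23,1]=>3
lane 23=>23/4=5, 23 mod 4=3
i=1  r:2·3+1=>7  c:5
col: 3 vs 5

buggy=3 correct=5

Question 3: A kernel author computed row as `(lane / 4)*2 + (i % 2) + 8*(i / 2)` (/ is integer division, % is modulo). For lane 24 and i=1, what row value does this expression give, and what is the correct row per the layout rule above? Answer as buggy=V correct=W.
buggy=13 correct=1

`(lane / 4)*2 + (i % 2) + 8*(i / 2)`[24,1]=>13
lane 24: grp=6 (24/4), tig=0 (24%4)
i=1: r=0*2+1=1, c=grp=6
row: 13 vs 1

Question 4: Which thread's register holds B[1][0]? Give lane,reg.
0,1

c=0->g=0  r=1->t=0,b0=1
L=0*4+0=0  i=1=1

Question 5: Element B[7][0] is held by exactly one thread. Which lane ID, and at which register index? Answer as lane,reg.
c:0=>grp=0  r:7=>tig=3,lo=1
L=0*4+3=3  i=1=1

3,1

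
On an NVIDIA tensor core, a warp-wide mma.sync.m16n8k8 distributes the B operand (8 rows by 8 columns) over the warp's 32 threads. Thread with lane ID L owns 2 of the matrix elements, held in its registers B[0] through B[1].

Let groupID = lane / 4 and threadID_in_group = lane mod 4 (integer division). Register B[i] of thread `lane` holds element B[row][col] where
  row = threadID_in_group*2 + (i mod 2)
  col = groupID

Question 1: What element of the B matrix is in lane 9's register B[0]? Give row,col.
lane 9: grp=2 (9/4), tig=1 (9%4)
i=0: r=1*2+0=2, c=grp=2

2,2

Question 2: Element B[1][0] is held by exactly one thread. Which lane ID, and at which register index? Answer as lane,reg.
0,1

c: 0->gid=0  r: 1->tid=0,i&1=1
L=0*4+0=0  i=1=1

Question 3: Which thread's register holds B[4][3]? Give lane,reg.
14,0

c=3→G=3  r=4→T=2,p=0
L=3*4+2=14  i=0=0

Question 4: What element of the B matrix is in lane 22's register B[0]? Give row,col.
22: gid=5,tid=2
[0] (2*2+0,5) = (4,5)

4,5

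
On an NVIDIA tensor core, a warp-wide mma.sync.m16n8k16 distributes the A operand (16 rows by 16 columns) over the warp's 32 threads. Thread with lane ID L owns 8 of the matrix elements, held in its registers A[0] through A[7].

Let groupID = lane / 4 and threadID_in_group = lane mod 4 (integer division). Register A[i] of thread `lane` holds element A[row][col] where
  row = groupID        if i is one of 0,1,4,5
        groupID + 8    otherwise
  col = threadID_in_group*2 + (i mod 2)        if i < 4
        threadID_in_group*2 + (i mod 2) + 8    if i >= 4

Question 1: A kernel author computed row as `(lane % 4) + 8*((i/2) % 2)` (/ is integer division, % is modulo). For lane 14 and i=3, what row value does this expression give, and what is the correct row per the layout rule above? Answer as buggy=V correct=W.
buggy=10 correct=11

`(lane % 4) + 8*((i/2) % 2)`[14,3]→10
lane 14: G=3 (14/4), T=2 (14%4)
i=3: r=3+8=11, c=2*2+1+0=5
row: 10 vs 11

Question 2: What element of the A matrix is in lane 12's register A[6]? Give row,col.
lane 12: G=3 (12/4), T=0 (12%4)
i=6: r=3+8=11, c=0*2+0+8=8

11,8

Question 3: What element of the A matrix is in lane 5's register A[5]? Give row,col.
lane 5: g=1 (5/4), t=1 (5%4)
i=5: r=1+0=1, c=1*2+1+8=11

1,11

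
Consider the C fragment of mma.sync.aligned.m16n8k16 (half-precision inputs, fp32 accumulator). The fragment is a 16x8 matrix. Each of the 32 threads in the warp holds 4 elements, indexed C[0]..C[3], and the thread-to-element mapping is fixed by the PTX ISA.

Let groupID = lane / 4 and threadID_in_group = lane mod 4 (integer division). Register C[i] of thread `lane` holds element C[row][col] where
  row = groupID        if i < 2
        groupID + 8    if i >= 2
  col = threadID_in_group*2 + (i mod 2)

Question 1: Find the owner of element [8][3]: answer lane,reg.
r=8->g=0,rb=1  c=3->t=1,b0=1
L=0*4+1=1  i=1*2+1=3

1,3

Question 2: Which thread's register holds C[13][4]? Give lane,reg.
22,2

r:13=>grp=5,rB=1  c:4=>tig=2,lo=0
L=5*4+2=22  i=1*2+0=2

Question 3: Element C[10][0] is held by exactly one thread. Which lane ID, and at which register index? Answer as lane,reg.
8,2

r: 10->gid=2,r8=1  c: 0->tid=0,i&1=0
L=2*4+0=8  i=1*2+0=2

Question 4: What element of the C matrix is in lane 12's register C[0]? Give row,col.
3,0

lane 12=>12/4=3, 12 mod 4=0
i=0  r:3+0=>3  c:2·0+0=>0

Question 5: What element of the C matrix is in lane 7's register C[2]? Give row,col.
7: G=1,T=3
[2] (1+8,3*2+0) = (9,6)

9,6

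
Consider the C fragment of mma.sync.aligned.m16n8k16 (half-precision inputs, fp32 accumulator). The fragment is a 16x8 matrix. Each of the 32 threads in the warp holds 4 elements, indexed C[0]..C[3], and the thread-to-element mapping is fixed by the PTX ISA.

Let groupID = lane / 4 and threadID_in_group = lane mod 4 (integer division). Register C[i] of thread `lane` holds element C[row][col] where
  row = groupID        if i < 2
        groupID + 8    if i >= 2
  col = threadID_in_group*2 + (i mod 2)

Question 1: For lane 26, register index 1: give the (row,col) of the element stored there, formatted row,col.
lane 26→26/4=6, 26 mod 4=2
i=1  r:6+0→6  c:2·2+1→5

6,5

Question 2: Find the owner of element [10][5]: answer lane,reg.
r=10→G=2,rhi=1  c=5→T=2,p=1
L=2*4+2=10  i=1*2+1=3

10,3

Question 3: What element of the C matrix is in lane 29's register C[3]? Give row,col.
15,3

29: gid=7,tid=1
[3] (7+8,1*2+1) = (15,3)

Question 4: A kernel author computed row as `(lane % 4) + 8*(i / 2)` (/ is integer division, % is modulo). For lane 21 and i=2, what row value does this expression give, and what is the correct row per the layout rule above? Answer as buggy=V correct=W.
buggy=9 correct=13

`(lane % 4) + 8*(i / 2)`[21,2]->9
L=21->gid=21>>2=5, tid=21&3=1
[2]->row 5+8=13  col 1·2+0=2
row: 9 vs 13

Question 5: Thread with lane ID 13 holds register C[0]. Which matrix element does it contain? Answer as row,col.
13: G=3,T=1
[0] (3+0,1*2+0) = (3,2)

3,2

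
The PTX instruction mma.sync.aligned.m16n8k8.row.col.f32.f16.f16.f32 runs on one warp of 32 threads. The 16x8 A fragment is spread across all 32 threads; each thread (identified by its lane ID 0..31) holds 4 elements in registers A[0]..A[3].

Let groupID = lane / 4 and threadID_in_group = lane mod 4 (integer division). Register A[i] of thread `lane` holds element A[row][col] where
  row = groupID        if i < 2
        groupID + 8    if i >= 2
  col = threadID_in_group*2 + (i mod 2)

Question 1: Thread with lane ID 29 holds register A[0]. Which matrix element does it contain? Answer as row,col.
lane 29: gr=7 (29/4), th=1 (29%4)
i=0: r=7+0=7, c=1*2+0=2

7,2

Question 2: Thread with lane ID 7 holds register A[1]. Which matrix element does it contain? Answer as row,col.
lane 7: G=1 (7/4), T=3 (7%4)
i=1: r=1+0=1, c=3*2+1=7

1,7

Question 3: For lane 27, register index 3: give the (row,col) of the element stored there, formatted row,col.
lane 27=>27/4=6, 27 mod 4=3
i=3  r:6+8=>14  c:2·3+1=>7

14,7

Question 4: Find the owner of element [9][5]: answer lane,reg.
6,3

r: 9->gid=1,r8=1  c: 5->tid=2,i&1=1
L=1*4+2=6  i=1*2+1=3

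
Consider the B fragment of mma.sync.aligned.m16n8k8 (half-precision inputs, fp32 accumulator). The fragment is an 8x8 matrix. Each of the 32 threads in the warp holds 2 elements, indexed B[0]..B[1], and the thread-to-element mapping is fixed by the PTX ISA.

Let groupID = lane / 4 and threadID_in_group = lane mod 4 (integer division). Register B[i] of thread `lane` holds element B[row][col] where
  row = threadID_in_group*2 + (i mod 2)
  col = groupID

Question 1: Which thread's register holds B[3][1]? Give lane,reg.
5,1

c=1->g=1  r=3->t=1,b0=1
L=1*4+1=5  i=1=1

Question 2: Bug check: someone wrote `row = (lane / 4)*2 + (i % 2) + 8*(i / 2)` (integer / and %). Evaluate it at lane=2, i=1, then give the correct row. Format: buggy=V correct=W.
`(lane / 4)*2 + (i % 2) + 8*(i / 2)`[2,1]→1
lane 2: G=0 (2/4), T=2 (2%4)
i=1: r=2*2+1=5, c=G=0
row: 1 vs 5

buggy=1 correct=5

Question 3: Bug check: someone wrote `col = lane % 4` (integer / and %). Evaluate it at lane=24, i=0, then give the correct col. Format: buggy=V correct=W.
`lane % 4`[24,0]->0
L=24->gid=24>>2=6, tid=24&3=0
[0]->row 0·2+0=0  col gid=6
col: 0 vs 6

buggy=0 correct=6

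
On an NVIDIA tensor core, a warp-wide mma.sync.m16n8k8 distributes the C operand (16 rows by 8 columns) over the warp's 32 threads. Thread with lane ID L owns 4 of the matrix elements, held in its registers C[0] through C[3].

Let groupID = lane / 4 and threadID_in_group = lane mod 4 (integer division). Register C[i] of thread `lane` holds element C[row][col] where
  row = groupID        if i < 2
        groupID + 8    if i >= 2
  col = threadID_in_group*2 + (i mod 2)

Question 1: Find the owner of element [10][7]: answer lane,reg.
11,3

r: 10->gid=2,r8=1  c: 7->tid=3,i&1=1
L=2*4+3=11  i=1*2+1=3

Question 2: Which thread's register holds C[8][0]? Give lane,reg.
0,2

r=8→G=0,rhi=1  c=0→T=0,p=0
L=0*4+0=0  i=1*2+0=2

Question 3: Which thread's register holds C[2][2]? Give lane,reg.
r=2→G=2,rhi=0  c=2→T=1,p=0
L=2*4+1=9  i=0*2+0=0

9,0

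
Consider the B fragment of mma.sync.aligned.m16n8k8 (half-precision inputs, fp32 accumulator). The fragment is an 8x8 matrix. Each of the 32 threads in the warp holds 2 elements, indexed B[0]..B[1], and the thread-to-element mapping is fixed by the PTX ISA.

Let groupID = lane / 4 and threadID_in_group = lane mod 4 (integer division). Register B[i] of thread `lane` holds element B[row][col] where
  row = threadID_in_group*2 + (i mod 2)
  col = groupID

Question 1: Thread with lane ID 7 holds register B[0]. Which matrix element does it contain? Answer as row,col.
lane 7: gr=1 (7/4), th=3 (7%4)
i=0: r=3*2+0=6, c=gr=1

6,1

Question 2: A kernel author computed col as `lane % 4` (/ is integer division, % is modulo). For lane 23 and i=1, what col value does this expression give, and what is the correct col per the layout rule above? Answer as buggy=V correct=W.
`lane % 4`[23,1]=>3
lane 23=>23/4=5, 23 mod 4=3
i=1  r:2·3+1=>7  c:5
col: 3 vs 5

buggy=3 correct=5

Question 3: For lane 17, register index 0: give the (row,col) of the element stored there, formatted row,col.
2,4

lane 17=>17/4=4, 17 mod 4=1
i=0  r:2·1+0=>2  c:4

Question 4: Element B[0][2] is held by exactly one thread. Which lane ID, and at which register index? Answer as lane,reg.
8,0

c: 2->gid=2  r: 0->tid=0,i&1=0
L=2*4+0=8  i=0=0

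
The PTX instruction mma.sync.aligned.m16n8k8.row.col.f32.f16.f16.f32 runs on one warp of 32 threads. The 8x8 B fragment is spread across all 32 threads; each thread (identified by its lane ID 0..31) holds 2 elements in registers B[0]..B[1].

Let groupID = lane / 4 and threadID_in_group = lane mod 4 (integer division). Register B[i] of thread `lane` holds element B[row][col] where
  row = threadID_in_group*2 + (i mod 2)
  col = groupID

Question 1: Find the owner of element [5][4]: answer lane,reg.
c=4⇒gr=4  r=5⇒th=2,odd=1
L=4*4+2=18  i=1=1

18,1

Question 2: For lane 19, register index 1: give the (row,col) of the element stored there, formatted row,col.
lane 19⇒19/4=4, 19 mod 4=3
i=1  r:2·3+1⇒7  c:4

7,4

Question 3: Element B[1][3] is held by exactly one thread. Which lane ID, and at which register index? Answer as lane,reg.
12,1

c=3→G=3  r=1→T=0,p=1
L=3*4+0=12  i=1=1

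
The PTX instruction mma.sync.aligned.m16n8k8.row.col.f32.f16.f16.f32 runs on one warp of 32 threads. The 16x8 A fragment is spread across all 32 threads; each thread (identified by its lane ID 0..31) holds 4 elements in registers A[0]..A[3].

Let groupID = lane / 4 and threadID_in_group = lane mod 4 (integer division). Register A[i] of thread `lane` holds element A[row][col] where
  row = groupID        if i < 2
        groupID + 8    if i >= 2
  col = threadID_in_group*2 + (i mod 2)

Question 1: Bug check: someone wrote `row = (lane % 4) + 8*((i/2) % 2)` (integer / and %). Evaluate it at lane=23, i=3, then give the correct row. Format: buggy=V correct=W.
`(lane % 4) + 8*((i/2) % 2)`[23,3]=>11
lane 23=>23/4=5, 23 mod 4=3
i=3  r:5+8=>13  c:2·3+1=>7
row: 11 vs 13

buggy=11 correct=13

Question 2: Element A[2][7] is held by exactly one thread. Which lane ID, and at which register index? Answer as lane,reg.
11,1

r: 2->gid=2,r8=0  c: 7->tid=3,i&1=1
L=2*4+3=11  i=0*2+1=1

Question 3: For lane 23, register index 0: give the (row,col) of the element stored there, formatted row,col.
5,6

L=23->gid=23>>2=5, tid=23&3=3
[0]->row 5+0=5  col 3·2+0=6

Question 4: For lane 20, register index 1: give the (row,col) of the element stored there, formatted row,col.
L=20→G=20>>2=5, T=20&3=0
[1]→row 5+0=5  col 0·2+1=1

5,1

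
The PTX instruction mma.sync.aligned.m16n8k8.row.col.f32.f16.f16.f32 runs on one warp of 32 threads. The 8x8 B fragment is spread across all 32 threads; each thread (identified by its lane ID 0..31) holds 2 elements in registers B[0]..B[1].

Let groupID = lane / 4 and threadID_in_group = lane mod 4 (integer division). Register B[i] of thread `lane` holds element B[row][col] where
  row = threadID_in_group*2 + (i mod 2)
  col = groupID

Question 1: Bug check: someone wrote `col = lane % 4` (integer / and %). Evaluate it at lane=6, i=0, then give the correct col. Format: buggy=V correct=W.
buggy=2 correct=1

`lane % 4`[6,0]⇒2
lane 6⇒6/4=1, 6 mod 4=2
i=0  r:2·2+0⇒4  c:1
col: 2 vs 1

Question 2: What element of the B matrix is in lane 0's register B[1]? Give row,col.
lane 0: G=0 (0/4), T=0 (0%4)
i=1: r=0*2+1=1, c=G=0

1,0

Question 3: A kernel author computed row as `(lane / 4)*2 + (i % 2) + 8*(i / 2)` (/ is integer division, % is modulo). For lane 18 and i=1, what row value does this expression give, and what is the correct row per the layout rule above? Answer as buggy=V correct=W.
buggy=9 correct=5

`(lane / 4)*2 + (i % 2) + 8*(i / 2)`[18,1]=>9
18: grp=4,tig=2
[1] (2*2+1,4) = (5,4)
row: 9 vs 5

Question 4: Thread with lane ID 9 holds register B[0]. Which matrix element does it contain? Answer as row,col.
lane 9→9/4=2, 9 mod 4=1
i=0  r:2·1+0→2  c:2

2,2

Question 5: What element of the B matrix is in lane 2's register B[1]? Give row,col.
lane 2->2/4=0, 2 mod 4=2
i=1  r:2·2+1->5  c:0

5,0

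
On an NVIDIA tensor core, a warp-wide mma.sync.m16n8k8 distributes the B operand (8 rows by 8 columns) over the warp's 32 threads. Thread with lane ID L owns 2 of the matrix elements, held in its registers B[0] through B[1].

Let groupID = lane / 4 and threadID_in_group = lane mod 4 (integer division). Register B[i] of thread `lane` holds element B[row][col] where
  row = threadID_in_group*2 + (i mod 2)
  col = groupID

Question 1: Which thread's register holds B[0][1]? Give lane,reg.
4,0

c=1->g=1  r=0->t=0,b0=0
L=1*4+0=4  i=0=0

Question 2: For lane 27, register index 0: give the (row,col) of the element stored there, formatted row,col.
lane 27: gr=6 (27/4), th=3 (27%4)
i=0: r=3*2+0=6, c=gr=6

6,6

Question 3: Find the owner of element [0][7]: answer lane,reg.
c=7→G=7  r=0→T=0,p=0
L=7*4+0=28  i=0=0

28,0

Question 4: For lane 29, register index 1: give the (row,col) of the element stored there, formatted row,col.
29: G=7,T=1
[1] (1*2+1,7) = (3,7)

3,7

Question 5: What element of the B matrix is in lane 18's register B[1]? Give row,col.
5,4

lane 18=>18/4=4, 18 mod 4=2
i=1  r:2·2+1=>5  c:4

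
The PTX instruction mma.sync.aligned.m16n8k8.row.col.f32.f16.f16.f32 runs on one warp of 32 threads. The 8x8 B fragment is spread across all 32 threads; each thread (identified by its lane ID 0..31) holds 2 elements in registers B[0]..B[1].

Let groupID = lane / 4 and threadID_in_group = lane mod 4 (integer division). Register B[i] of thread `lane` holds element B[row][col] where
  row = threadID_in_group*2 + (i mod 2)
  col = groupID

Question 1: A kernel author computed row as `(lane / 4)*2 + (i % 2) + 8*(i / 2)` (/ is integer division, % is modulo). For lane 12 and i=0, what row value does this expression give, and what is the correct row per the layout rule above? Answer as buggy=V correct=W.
`(lane / 4)*2 + (i % 2) + 8*(i / 2)`[12,0]=>6
12: grp=3,tig=0
[0] (0*2+0,3) = (0,3)
row: 6 vs 0

buggy=6 correct=0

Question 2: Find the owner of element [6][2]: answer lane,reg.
11,0

c=2->g=2  r=6->t=3,b0=0
L=2*4+3=11  i=0=0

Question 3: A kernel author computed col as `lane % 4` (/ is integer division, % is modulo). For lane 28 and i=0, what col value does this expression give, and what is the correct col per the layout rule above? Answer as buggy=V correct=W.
`lane % 4`[28,0]->0
lane 28: g=7 (28/4), t=0 (28%4)
i=0: r=0*2+0=0, c=g=7
col: 0 vs 7

buggy=0 correct=7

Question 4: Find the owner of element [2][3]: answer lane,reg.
13,0

c=3→G=3  r=2→T=1,p=0
L=3*4+1=13  i=0=0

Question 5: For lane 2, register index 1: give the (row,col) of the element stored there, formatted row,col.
5,0

lane 2->2/4=0, 2 mod 4=2
i=1  r:2·2+1->5  c:0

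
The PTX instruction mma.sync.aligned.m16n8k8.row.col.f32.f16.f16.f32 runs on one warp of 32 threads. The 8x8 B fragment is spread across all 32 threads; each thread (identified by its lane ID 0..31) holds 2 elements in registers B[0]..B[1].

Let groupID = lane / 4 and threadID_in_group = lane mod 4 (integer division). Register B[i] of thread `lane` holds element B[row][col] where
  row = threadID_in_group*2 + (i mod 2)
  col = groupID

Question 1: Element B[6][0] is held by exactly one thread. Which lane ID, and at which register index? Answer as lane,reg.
3,0

c=0⇒gr=0  r=6⇒th=3,odd=0
L=0*4+3=3  i=0=0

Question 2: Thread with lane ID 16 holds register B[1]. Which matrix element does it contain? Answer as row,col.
1,4

L=16→G=16>>2=4, T=16&3=0
[1]→row 0·2+1=1  col G=4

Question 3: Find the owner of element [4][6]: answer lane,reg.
c=6→G=6  r=4→T=2,p=0
L=6*4+2=26  i=0=0

26,0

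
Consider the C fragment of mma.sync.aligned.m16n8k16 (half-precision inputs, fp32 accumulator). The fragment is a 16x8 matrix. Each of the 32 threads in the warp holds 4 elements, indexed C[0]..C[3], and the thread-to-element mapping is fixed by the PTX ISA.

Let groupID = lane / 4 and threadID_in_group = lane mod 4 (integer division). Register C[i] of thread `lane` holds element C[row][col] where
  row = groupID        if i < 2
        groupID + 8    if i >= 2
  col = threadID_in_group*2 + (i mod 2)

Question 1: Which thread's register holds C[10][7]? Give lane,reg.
r=10->g=2,rb=1  c=7->t=3,b0=1
L=2*4+3=11  i=1*2+1=3

11,3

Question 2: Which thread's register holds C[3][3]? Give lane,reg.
13,1

r=3→G=3,rhi=0  c=3→T=1,p=1
L=3*4+1=13  i=0*2+1=1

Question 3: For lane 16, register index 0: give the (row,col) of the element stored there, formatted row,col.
lane 16: gr=4 (16/4), th=0 (16%4)
i=0: r=4+0=4, c=0*2+0=0

4,0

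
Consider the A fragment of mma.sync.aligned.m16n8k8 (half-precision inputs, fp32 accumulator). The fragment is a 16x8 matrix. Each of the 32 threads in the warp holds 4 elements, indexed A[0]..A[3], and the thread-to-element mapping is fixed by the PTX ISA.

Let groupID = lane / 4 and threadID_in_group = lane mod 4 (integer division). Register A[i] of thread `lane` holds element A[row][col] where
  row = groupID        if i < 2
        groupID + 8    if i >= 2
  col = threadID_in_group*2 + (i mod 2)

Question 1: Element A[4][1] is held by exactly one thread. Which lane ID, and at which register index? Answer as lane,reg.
r:4=>grp=4,rB=0  c:1=>tig=0,lo=1
L=4*4+0=16  i=0*2+1=1

16,1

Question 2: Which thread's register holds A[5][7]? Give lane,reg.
r=5->g=5,rb=0  c=7->t=3,b0=1
L=5*4+3=23  i=0*2+1=1

23,1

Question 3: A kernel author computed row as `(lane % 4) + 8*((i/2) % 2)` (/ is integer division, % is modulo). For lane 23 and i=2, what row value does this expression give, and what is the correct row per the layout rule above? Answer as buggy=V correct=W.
`(lane % 4) + 8*((i/2) % 2)`[23,2]->11
lane 23: gid=5 (23/4), tid=3 (23%4)
i=2: r=5+8=13, c=3*2+0=6
row: 11 vs 13

buggy=11 correct=13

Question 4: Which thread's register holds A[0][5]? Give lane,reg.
r=0⇒gr=0,Rb=0  c=5⇒th=2,odd=1
L=0*4+2=2  i=0*2+1=1

2,1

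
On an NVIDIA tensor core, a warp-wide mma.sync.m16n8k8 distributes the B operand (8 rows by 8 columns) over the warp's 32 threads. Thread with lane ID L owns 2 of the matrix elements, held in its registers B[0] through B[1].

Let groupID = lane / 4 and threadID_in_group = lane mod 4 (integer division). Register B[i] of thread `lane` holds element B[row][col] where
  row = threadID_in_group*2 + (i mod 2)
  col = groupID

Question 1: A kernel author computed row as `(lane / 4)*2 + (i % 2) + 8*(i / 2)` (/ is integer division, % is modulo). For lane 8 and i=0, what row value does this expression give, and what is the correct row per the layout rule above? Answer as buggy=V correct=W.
`(lane / 4)*2 + (i % 2) + 8*(i / 2)`[8,0]⇒4
lane 8: gr=2 (8/4), th=0 (8%4)
i=0: r=0*2+0=0, c=gr=2
row: 4 vs 0

buggy=4 correct=0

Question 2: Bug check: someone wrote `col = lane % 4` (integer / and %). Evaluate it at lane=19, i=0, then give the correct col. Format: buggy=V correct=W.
buggy=3 correct=4

`lane % 4`[19,0]=>3
lane 19: grp=4 (19/4), tig=3 (19%4)
i=0: r=3*2+0=6, c=grp=4
col: 3 vs 4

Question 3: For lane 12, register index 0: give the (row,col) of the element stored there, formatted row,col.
0,3

lane 12: G=3 (12/4), T=0 (12%4)
i=0: r=0*2+0=0, c=G=3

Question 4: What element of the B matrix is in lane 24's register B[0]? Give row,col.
0,6

lane 24: g=6 (24/4), t=0 (24%4)
i=0: r=0*2+0=0, c=g=6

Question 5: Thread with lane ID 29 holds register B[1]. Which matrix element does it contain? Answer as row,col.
3,7

lane 29->29/4=7, 29 mod 4=1
i=1  r:2·1+1->3  c:7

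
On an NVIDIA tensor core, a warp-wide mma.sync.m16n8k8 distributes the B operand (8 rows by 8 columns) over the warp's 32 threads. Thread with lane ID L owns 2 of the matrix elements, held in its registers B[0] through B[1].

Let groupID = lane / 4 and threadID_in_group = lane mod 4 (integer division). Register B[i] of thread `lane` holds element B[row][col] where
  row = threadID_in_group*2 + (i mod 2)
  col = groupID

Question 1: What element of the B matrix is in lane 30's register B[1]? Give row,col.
5,7

lane 30⇒30/4=7, 30 mod 4=2
i=1  r:2·2+1⇒5  c:7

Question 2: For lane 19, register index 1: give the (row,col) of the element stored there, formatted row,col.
7,4

L=19->gid=19>>2=4, tid=19&3=3
[1]->row 3·2+1=7  col gid=4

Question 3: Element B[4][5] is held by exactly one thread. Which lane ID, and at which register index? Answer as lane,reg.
22,0

c: 5->gid=5  r: 4->tid=2,i&1=0
L=5*4+2=22  i=0=0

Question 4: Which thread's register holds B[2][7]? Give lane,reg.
29,0

c: 7->gid=7  r: 2->tid=1,i&1=0
L=7*4+1=29  i=0=0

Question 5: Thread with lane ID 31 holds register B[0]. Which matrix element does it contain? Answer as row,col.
31: gid=7,tid=3
[0] (3*2+0,7) = (6,7)

6,7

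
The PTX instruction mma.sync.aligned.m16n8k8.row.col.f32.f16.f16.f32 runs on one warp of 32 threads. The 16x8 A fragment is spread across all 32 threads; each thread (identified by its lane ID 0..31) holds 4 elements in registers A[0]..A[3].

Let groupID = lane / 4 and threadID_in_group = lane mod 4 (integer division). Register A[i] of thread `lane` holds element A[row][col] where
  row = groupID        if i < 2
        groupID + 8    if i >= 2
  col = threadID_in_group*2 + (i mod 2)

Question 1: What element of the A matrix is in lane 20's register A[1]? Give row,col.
5,1

lane 20: gr=5 (20/4), th=0 (20%4)
i=1: r=5+0=5, c=0*2+1=1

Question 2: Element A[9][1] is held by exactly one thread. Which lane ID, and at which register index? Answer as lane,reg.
4,3

r=9→G=1,rhi=1  c=1→T=0,p=1
L=1*4+0=4  i=1*2+1=3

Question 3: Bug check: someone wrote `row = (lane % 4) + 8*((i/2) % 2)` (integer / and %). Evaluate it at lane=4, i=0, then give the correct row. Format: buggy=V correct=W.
buggy=0 correct=1

`(lane % 4) + 8*((i/2) % 2)`[4,0]->0
lane 4->4/4=1, 4 mod 4=0
i=0  r:1+0->1  c:2·0+0->0
row: 0 vs 1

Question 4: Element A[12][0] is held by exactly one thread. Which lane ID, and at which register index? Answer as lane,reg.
16,2

r=12⇒gr=4,Rb=1  c=0⇒th=0,odd=0
L=4*4+0=16  i=1*2+0=2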